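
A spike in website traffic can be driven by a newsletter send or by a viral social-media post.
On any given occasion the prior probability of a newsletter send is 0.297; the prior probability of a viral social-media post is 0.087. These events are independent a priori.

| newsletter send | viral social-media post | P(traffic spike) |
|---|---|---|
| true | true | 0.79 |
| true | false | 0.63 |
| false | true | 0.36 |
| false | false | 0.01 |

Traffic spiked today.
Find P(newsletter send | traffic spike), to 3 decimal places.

P(newsletter send | traffic spike) ≈ 0.871

Numerator (weight on configurations with newsletter send): 0.170831 + 0.020413 = 0.191244
Normalizer over all consistent configurations: 0.01×0.703×0.913 + 0.36×0.703×0.087 + 0.63×0.297×0.913 + 0.79×0.297×0.087 = 0.219680
Posterior = 0.191244 / 0.219680 ≈ 0.871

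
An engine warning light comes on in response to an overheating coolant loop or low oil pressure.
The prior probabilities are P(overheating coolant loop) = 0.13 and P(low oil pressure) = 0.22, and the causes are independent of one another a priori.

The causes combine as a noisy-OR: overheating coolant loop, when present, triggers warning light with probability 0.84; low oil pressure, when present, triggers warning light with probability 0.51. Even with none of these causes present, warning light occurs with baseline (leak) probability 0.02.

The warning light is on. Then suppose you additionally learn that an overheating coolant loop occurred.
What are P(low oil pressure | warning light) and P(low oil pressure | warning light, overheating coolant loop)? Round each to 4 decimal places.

P(low oil pressure | warning light) ≈ 0.5596; P(low oil pressure | warning light, overheating coolant loop) ≈ 0.2359

Under noisy-OR, P(warning light | causes) = 1 − (1−0.02)·∏(1−qᵢ) over the active causes.
Sum P(warning light|·) weighted by the priors over the 4 (overheating coolant loop, low oil pressure) configurations:
  P(warning light) = 0.02*0.87*0.78 + 0.5198*0.87*0.22 + 0.8432*0.13*0.78 + 0.923168*0.13*0.22
        = 0.013572 + 0.099490 + 0.085500 + 0.026403 = 0.224965
The terms with low oil pressure present sum to 0.125893, so
  P(low oil pressure | warning light) = 0.125893 / 0.224965 ≈ 0.5596

Now condition on the additional information:
P(warning light | overheating coolant loop) = 0.8432·0.78 + 0.923168·0.22 = 0.657696 + 0.203097 = 0.860793
Of this, 0.203097 comes from 0.923168·0.22 (the low oil pressure=true cases).
So P(low oil pressure | warning light, overheating coolant loop) = 0.203097/0.860793 ≈ 0.2359.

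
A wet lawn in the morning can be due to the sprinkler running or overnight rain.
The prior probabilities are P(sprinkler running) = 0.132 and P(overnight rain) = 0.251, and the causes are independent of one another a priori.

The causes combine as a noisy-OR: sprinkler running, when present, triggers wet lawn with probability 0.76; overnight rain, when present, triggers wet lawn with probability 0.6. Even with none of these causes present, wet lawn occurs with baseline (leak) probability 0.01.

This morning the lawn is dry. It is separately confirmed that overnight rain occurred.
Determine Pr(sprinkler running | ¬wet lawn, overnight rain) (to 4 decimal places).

Under noisy-OR, P(wet lawn | causes) = 1 − (1−0.01)·∏(1−qᵢ) over the active causes.
Weight on sprinkler running=true, given the evidence: 0.09504*0.132 = 0.012545
Denominator P(¬wet lawn | overnight rain): 0.396*0.868 + 0.09504*0.132 = 0.356273
P(sprinkler running | ¬wet lawn, overnight rain) = 0.012545/0.356273 ≈ 0.0352

Pr(sprinkler running | ¬wet lawn, overnight rain) ≈ 0.0352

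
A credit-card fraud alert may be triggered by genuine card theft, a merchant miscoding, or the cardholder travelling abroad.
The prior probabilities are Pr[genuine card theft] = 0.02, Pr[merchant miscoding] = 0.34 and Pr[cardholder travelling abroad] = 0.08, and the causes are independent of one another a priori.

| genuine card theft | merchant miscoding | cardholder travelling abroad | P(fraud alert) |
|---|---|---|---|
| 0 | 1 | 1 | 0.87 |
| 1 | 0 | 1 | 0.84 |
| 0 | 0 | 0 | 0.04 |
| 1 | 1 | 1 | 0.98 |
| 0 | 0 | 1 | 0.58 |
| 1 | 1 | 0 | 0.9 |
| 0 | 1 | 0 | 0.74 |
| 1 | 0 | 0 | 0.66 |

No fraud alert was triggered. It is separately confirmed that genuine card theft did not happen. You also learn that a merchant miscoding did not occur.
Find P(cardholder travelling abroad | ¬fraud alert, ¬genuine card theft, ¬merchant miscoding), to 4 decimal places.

P(cardholder travelling abroad | ¬fraud alert, ¬genuine card theft, ¬merchant miscoding) ≈ 0.0366

Weight on cardholder travelling abroad=true, given the evidence: 0.42×0.08 = 0.033600
Denominator P(¬fraud alert | ¬genuine card theft, ¬merchant miscoding): 0.96×0.92 + 0.42×0.08 = 0.916800
Posterior = 0.033600 / 0.916800 ≈ 0.0366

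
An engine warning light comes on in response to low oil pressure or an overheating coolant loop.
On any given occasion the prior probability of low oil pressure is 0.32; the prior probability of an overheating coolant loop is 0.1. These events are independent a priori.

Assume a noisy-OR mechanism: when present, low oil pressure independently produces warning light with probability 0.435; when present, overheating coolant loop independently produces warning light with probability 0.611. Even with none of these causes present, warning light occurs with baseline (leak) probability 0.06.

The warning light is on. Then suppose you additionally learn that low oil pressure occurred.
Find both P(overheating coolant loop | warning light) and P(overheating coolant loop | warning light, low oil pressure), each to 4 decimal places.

P(overheating coolant loop | warning light) ≈ 0.2852; P(overheating coolant loop | warning light, low oil pressure) ≈ 0.1583

Under noisy-OR, P(warning light | causes) = 1 − (1−0.06)·∏(1−qᵢ) over the active causes.
Numerator (weight on configurations with overheating coolant loop): 0.043135 + 0.025389 = 0.068524
Normalizer over all consistent configurations: 0.06*0.68*0.9 + 0.63434*0.68*0.1 + 0.4689*0.32*0.9 + 0.793402*0.32*0.1 = 0.240287
Posterior = 0.068524 / 0.240287 ≈ 0.2852

Now condition on the additional information:
Enumerate both values of overheating coolant loop and weight by the priors:
  P(warning light | low oil pressure) = 0.4689×0.9 + 0.793402×0.1
        = 0.422010 + 0.079340 = 0.501350
The terms with overheating coolant loop present sum to 0.079340, so
  P(overheating coolant loop | warning light, low oil pressure) = 0.079340 / 0.501350 ≈ 0.1583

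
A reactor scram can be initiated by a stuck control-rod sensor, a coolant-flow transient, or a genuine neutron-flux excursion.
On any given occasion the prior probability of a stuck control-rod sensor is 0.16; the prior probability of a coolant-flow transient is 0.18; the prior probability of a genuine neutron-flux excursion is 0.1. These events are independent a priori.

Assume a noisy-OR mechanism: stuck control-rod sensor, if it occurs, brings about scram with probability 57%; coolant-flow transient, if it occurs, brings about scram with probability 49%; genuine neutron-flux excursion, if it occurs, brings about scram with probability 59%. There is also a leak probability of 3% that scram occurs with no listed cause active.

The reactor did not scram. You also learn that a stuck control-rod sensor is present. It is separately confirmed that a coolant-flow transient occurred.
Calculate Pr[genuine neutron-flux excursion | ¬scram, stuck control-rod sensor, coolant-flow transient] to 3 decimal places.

Pr[genuine neutron-flux excursion | ¬scram, stuck control-rod sensor, coolant-flow transient] ≈ 0.044

Under noisy-OR, P(scram | causes) = 1 − (1−0.03)·∏(1−qᵢ) over the active causes.
P(¬scram | stuck control-rod sensor, coolant-flow transient) = 0.212721*0.9 + 0.087216*0.1 = 0.191449 + 0.008722 = 0.200171
Of this, 0.008722 comes from 0.087216*0.1 (the genuine neutron-flux excursion=true cases).
Hence the posterior is 0.008722/0.200171 ≈ 0.044.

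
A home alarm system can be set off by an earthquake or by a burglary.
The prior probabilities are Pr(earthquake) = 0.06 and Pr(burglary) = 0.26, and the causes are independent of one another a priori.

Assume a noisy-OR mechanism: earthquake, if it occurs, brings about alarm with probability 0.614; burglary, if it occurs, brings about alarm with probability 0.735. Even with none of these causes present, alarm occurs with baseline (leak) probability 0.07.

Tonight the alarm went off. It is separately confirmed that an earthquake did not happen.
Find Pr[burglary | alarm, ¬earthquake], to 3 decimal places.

Under noisy-OR, P(alarm | causes) = 1 − (1−0.07)·∏(1−qᵢ) over the active causes.
P(alarm | ¬earthquake) = 0.07*0.74 + 0.75355*0.26 = 0.051800 + 0.195923 = 0.247723
Of this, 0.195923 comes from 0.75355*0.26 (the burglary=true cases).
Hence the posterior is 0.195923/0.247723 ≈ 0.791.

Pr[burglary | alarm, ¬earthquake] ≈ 0.791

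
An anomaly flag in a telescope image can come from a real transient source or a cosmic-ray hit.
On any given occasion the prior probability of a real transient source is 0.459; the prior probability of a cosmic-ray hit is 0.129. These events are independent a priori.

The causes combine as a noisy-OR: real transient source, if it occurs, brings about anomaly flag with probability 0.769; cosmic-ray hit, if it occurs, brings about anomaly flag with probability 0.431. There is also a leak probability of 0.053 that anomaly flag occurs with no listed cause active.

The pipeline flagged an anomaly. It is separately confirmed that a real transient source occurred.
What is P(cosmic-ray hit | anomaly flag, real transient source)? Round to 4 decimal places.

P(cosmic-ray hit | anomaly flag, real transient source) ≈ 0.1424

Under noisy-OR, P(anomaly flag | causes) = 1 − (1−0.053)·∏(1−qᵢ) over the active causes.
Numerator (weight on configurations with cosmic-ray hit): 0.875527×0.129 = 0.112943
Denominator P(anomaly flag | real transient source): 0.781243×0.871 + 0.875527×0.129 = 0.793406
Posterior = 0.112943 / 0.793406 ≈ 0.1424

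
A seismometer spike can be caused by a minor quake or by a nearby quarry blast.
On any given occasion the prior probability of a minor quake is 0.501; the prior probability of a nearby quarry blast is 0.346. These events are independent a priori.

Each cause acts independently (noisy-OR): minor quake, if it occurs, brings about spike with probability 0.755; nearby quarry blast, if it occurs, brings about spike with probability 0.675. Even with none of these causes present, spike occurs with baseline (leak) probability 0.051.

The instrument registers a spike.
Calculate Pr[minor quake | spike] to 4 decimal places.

Under noisy-OR, P(spike | causes) = 1 − (1−0.051)·∏(1−qᵢ) over the active causes.
Enumerate the 4 (minor quake, nearby quarry blast) configurations and weight by the priors:
  P(spike) = 0.051·0.499·0.654 + 0.691575·0.499·0.346 + 0.767495·0.501·0.654 + 0.924436·0.501·0.346
        = 0.016644 + 0.119403 + 0.251473 + 0.160247 = 0.547767
Configurations with minor quake contribute 0.411720, so
  P(minor quake | spike) = 0.411720 / 0.547767 ≈ 0.7516

Pr[minor quake | spike] ≈ 0.7516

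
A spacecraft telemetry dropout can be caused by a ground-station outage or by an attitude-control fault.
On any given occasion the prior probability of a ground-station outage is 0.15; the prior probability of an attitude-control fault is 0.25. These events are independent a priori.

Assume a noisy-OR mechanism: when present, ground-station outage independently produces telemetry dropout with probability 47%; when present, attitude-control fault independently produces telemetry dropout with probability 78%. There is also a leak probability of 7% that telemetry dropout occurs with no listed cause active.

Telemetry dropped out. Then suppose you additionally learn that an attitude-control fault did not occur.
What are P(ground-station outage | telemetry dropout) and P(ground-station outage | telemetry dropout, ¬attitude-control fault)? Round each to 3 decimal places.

Under noisy-OR, P(telemetry dropout | causes) = 1 − (1−0.07)·∏(1−qᵢ) over the active causes.
Sum P(telemetry dropout|·) weighted by the priors over the 4 (ground-station outage, attitude-control fault) configurations:
  P(telemetry dropout) = 0.07*0.85*0.75 + 0.7954*0.85*0.25 + 0.5071*0.15*0.75 + 0.891562*0.15*0.25
        = 0.044625 + 0.169022 + 0.057049 + 0.033434 = 0.304130
The terms with ground-station outage present sum to 0.090483, so
  P(ground-station outage | telemetry dropout) = 0.090483 / 0.304130 ≈ 0.298

Now condition on the additional information:
For the numerator, keep only ground-station outage=true terms: 0.5071×0.15 = 0.076065
The normalizing constant is 0.07×0.85 + 0.5071×0.15 = 0.135565
Posterior = 0.076065 / 0.135565 ≈ 0.561

P(ground-station outage | telemetry dropout) ≈ 0.298; P(ground-station outage | telemetry dropout, ¬attitude-control fault) ≈ 0.561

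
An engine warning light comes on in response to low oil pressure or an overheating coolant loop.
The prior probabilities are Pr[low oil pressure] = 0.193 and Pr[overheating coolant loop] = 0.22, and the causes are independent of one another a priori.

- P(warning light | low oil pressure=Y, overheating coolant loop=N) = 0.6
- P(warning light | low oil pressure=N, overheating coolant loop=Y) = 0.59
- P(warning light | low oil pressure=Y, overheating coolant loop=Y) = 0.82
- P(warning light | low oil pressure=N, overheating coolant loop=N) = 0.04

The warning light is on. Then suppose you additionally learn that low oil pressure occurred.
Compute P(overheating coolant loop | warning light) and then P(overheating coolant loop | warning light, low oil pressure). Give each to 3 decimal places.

P(overheating coolant loop | warning light) ≈ 0.547; P(overheating coolant loop | warning light, low oil pressure) ≈ 0.278

P(warning light) = 0.04*0.807*0.78 + 0.59*0.807*0.22 + 0.6*0.193*0.78 + 0.82*0.193*0.22 = 0.025178 + 0.104749 + 0.090324 + 0.034817 = 0.255068
Of this, 0.139566 comes from 0.104749 + 0.034817 (the overheating coolant loop=true cases).
P(overheating coolant loop | warning light) = 0.139566 / 0.255068 ≈ 0.547

Now also conditioning on low oil pressure=true:
For the numerator, keep only overheating coolant loop=true terms: 0.82·0.22 = 0.180400
Normalizer over all consistent configurations: 0.6·0.78 + 0.82·0.22 = 0.648400
P(overheating coolant loop | warning light, low oil pressure) = 0.180400/0.648400 ≈ 0.278
Conditioning on low oil pressure lowers the posterior on overheating coolant loop: the classic explaining-away effect in a common-effect structure.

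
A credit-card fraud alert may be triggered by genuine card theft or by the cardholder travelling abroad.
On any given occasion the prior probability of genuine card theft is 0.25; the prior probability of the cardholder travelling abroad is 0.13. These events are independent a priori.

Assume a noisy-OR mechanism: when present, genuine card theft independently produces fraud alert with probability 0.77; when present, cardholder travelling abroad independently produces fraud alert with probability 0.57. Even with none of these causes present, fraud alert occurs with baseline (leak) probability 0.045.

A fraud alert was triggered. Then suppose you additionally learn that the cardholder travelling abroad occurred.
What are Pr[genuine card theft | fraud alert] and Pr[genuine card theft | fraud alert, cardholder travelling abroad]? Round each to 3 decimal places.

Under noisy-OR, P(fraud alert | causes) = 1 − (1−0.045)·∏(1−qᵢ) over the active causes.
P(fraud alert) = 0.045·0.75·0.87 + 0.58935·0.75·0.13 + 0.78035·0.25·0.87 + 0.905551·0.25·0.13 = 0.029363 + 0.057462 + 0.169726 + 0.029430 = 0.285981
Restricting to configurations with genuine card theft present: 0.169726 + 0.029430 = 0.199156.
So P(genuine card theft | fraud alert) = 0.199156/0.285981 ≈ 0.696.

Now also conditioning on cardholder travelling abroad=true:
For the numerator, keep only genuine card theft=true terms: 0.905551×0.25 = 0.226388
Denominator P(fraud alert | cardholder travelling abroad): 0.58935×0.75 + 0.905551×0.25 = 0.668401
Posterior = 0.226388 / 0.668401 ≈ 0.339
Conditioning on cardholder travelling abroad lowers the posterior on genuine card theft: the classic explaining-away effect in a common-effect structure.

Pr[genuine card theft | fraud alert] ≈ 0.696; Pr[genuine card theft | fraud alert, cardholder travelling abroad] ≈ 0.339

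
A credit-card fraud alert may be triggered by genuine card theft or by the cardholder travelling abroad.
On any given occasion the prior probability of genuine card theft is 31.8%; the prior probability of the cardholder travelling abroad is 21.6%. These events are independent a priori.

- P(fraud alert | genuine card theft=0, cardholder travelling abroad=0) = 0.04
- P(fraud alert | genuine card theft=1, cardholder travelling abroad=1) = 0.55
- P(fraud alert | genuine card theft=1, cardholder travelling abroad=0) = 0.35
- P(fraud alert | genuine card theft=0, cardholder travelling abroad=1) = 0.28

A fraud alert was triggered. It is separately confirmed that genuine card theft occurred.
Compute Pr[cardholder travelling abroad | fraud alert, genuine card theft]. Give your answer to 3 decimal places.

Pr[cardholder travelling abroad | fraud alert, genuine card theft] ≈ 0.302

Sum P(fraud alert|·) weighted by the priors over both values of cardholder travelling abroad:
  P(fraud alert | genuine card theft) = 0.35·0.784 + 0.55·0.216
        = 0.274400 + 0.118800 = 0.393200
Configurations with cardholder travelling abroad contribute 0.118800, so
  P(cardholder travelling abroad | fraud alert, genuine card theft) = 0.118800 / 0.393200 ≈ 0.302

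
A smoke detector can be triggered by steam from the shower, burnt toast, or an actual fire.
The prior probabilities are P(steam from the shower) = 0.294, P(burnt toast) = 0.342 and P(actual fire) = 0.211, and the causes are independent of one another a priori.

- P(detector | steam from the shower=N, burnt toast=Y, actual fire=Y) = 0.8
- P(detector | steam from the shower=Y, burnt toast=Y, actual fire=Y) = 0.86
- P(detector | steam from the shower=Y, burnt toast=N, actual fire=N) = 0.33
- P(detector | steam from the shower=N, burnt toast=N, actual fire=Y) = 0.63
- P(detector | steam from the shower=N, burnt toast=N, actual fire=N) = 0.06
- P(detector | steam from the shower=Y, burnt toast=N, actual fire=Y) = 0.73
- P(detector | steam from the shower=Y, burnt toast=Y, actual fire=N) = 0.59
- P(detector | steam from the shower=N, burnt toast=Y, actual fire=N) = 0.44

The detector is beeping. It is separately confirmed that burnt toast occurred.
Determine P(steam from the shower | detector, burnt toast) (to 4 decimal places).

P(detector | burnt toast) = 0.44·0.706·0.789 + 0.8·0.706·0.211 + 0.59·0.294·0.789 + 0.86·0.294·0.211 = 0.245095 + 0.119173 + 0.136860 + 0.053349 = 0.554477
The steam from the shower-present share is 0.136860 + 0.053349 = 0.190209.
So P(steam from the shower | detector, burnt toast) = 0.190209/0.554477 ≈ 0.3430.

P(steam from the shower | detector, burnt toast) ≈ 0.3430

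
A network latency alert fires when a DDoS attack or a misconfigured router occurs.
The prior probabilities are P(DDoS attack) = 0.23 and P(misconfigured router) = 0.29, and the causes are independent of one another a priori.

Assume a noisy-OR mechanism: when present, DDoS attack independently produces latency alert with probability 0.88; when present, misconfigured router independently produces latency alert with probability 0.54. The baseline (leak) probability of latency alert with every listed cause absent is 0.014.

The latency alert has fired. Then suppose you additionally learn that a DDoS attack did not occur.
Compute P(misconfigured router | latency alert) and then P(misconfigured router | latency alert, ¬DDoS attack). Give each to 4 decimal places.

P(misconfigured router | latency alert) ≈ 0.5497; P(misconfigured router | latency alert, ¬DDoS attack) ≈ 0.9410

Under noisy-OR, P(latency alert | causes) = 1 − (1−0.014)·∏(1−qᵢ) over the active causes.
P(latency alert) = 0.014*0.77*0.71 + 0.54644*0.77*0.29 + 0.88168*0.23*0.71 + 0.945573*0.23*0.29 = 0.007654 + 0.122020 + 0.143978 + 0.063070 = 0.336722
Of this, 0.185090 comes from 0.122020 + 0.063070 (the misconfigured router=true cases).
P(misconfigured router | latency alert) = 0.185090 / 0.336722 ≈ 0.5497

With the extra evidence:
Numerator (weight on configurations with misconfigured router): 0.54644·0.29 = 0.158468
Normalizer over all consistent configurations: 0.014·0.71 + 0.54644·0.29 = 0.168408
Posterior = 0.158468 / 0.168408 ≈ 0.9410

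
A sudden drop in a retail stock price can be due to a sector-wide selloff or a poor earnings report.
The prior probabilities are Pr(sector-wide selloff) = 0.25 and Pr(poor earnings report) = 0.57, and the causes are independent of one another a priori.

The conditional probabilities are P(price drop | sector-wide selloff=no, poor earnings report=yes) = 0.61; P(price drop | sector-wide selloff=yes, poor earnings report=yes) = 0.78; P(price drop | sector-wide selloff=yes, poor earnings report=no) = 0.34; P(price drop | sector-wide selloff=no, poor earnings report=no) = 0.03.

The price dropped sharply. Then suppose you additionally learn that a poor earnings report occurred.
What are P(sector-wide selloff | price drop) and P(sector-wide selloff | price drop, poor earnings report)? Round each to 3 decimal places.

For the numerator, keep only sector-wide selloff=true terms: 0.036550 + 0.111150 = 0.147700
The normalizing constant is 0.03·0.75·0.43 + 0.61·0.75·0.57 + 0.34·0.25·0.43 + 0.78·0.25·0.57 = 0.418150
Posterior = 0.147700 / 0.418150 ≈ 0.353

Now also conditioning on poor earnings report=true:
Enumerate both values of sector-wide selloff and weight by the priors:
  P(price drop | poor earnings report) = 0.61*0.75 + 0.78*0.25
        = 0.457500 + 0.195000 = 0.652500
The terms with sector-wide selloff present sum to 0.195000, so
  P(sector-wide selloff | price drop, poor earnings report) = 0.195000 / 0.652500 ≈ 0.299

P(sector-wide selloff | price drop) ≈ 0.353; P(sector-wide selloff | price drop, poor earnings report) ≈ 0.299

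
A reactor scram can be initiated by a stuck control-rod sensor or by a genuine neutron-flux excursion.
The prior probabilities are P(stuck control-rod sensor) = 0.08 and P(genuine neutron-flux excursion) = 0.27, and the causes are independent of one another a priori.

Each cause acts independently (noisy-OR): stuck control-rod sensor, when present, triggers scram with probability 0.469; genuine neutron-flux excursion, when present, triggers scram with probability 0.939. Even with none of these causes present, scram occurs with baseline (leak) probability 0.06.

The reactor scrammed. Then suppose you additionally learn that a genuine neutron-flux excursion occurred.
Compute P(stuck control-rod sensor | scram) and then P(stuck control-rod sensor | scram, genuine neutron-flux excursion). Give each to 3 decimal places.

Under noisy-OR, P(scram | causes) = 1 − (1−0.06)·∏(1−qᵢ) over the active causes.
By total probability over the 4 (stuck control-rod sensor, genuine neutron-flux excursion) configurations:
  P(scram) = 0.06*0.92*0.73 + 0.94266*0.92*0.27 + 0.50086*0.08*0.73 + 0.969552*0.08*0.27
        = 0.040296 + 0.234157 + 0.029250 + 0.020942 = 0.324645
Configurations with stuck control-rod sensor contribute 0.050192, so
  P(stuck control-rod sensor | scram) = 0.050192 / 0.324645 ≈ 0.155

With the extra evidence:
For the numerator, keep only stuck control-rod sensor=true terms: 0.969552×0.08 = 0.077564
The normalizing constant is 0.94266×0.92 + 0.969552×0.08 = 0.944811
Posterior = 0.077564 / 0.944811 ≈ 0.082
This is intercausal reasoning (explaining away): once genuine neutron-flux excursion accounts for the scram, stuck control-rod sensor becomes less likely.

P(stuck control-rod sensor | scram) ≈ 0.155; P(stuck control-rod sensor | scram, genuine neutron-flux excursion) ≈ 0.082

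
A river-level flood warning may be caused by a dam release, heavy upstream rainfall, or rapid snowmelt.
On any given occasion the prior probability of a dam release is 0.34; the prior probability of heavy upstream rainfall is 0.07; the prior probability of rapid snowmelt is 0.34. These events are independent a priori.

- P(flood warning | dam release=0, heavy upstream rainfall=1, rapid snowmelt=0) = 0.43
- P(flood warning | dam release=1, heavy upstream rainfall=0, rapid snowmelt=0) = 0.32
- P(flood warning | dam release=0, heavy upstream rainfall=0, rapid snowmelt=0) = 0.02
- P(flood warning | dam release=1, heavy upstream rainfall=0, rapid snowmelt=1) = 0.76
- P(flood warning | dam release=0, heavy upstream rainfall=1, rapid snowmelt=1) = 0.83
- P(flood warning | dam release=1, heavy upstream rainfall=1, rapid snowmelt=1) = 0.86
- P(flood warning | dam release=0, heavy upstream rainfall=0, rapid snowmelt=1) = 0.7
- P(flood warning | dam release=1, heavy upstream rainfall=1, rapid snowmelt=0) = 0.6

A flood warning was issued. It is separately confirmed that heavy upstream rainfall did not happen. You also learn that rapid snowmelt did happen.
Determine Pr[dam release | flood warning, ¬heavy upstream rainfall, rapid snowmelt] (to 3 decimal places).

Sum P(flood warning|·) weighted by the priors over both values of dam release:
  P(flood warning | ¬heavy upstream rainfall, rapid snowmelt) = 0.7·0.66 + 0.76·0.34
        = 0.462000 + 0.258400 = 0.720400
Keeping only the dam release-present terms gives 0.258400, so
  P(dam release | flood warning, ¬heavy upstream rainfall, rapid snowmelt) = 0.258400 / 0.720400 ≈ 0.359

Pr[dam release | flood warning, ¬heavy upstream rainfall, rapid snowmelt] ≈ 0.359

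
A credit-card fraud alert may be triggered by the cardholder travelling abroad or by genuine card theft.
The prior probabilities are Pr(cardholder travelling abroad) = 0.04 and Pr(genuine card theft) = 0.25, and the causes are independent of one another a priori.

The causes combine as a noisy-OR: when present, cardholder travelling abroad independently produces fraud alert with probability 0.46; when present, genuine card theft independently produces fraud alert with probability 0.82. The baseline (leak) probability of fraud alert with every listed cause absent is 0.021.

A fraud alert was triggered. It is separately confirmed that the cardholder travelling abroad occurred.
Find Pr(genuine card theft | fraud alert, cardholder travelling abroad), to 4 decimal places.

Pr(genuine card theft | fraud alert, cardholder travelling abroad) ≈ 0.3902

Under noisy-OR, P(fraud alert | causes) = 1 − (1−0.021)·∏(1−qᵢ) over the active causes.
Sum P(fraud alert|·) weighted by the priors over both values of genuine card theft:
  P(fraud alert | cardholder travelling abroad) = 0.47134*0.75 + 0.904841*0.25
        = 0.353505 + 0.226210 = 0.579715
Keeping only the genuine card theft-present terms gives 0.226210, so
  P(genuine card theft | fraud alert, cardholder travelling abroad) = 0.226210 / 0.579715 ≈ 0.3902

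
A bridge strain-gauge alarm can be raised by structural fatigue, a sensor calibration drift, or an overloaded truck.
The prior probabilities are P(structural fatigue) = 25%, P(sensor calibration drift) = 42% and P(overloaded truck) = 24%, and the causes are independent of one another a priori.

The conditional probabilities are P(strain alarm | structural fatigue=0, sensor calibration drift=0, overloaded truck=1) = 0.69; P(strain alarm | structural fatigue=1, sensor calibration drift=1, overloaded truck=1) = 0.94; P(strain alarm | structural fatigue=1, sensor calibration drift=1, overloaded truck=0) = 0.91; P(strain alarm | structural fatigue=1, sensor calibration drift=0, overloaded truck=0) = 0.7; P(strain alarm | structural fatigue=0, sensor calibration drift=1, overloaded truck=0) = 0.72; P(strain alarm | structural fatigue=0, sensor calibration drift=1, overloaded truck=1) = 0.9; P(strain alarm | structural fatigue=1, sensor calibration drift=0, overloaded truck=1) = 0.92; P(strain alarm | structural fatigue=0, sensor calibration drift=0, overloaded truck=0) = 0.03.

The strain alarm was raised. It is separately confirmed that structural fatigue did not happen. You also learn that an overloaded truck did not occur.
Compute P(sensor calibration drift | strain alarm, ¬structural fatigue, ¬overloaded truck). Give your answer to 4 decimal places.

Sum P(strain alarm|·) weighted by the priors over both values of sensor calibration drift:
  P(strain alarm | ¬structural fatigue, ¬overloaded truck) = 0.03×0.58 + 0.72×0.42
        = 0.017400 + 0.302400 = 0.319800
Configurations with sensor calibration drift contribute 0.302400, so
  P(sensor calibration drift | strain alarm, ¬structural fatigue, ¬overloaded truck) = 0.302400 / 0.319800 ≈ 0.9456

P(sensor calibration drift | strain alarm, ¬structural fatigue, ¬overloaded truck) ≈ 0.9456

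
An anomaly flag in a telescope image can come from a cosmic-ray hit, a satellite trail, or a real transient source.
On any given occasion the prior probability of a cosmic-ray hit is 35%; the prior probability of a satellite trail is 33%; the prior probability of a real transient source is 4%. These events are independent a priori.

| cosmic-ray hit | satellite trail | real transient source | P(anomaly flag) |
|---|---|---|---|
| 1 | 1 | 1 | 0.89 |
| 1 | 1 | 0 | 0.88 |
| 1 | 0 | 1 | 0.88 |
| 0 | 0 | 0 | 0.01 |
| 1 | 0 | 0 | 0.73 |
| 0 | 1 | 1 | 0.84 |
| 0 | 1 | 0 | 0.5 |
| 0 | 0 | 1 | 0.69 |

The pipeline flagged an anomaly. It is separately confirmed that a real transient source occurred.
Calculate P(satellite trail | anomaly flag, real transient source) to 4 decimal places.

Weight on satellite trail=true, given the evidence: 0.180180 + 0.102795 = 0.282975
Denominator P(anomaly flag | real transient source): 0.69×0.65×0.67 + 0.84×0.65×0.33 + 0.88×0.35×0.67 + 0.89×0.35×0.33 = 0.789830
Posterior = 0.282975 / 0.789830 ≈ 0.3583

P(satellite trail | anomaly flag, real transient source) ≈ 0.3583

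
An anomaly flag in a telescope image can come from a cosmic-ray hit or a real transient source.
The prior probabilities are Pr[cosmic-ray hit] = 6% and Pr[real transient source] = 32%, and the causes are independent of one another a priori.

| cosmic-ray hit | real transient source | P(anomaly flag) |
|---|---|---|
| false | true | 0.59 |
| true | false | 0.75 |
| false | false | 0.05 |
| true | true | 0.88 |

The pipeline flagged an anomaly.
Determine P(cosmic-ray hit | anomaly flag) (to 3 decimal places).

Numerator (weight on configurations with cosmic-ray hit): 0.030600 + 0.016896 = 0.047496
Normalizer over all consistent configurations: 0.05*0.94*0.68 + 0.59*0.94*0.32 + 0.75*0.06*0.68 + 0.88*0.06*0.32 = 0.256928
Posterior = 0.047496 / 0.256928 ≈ 0.185

P(cosmic-ray hit | anomaly flag) ≈ 0.185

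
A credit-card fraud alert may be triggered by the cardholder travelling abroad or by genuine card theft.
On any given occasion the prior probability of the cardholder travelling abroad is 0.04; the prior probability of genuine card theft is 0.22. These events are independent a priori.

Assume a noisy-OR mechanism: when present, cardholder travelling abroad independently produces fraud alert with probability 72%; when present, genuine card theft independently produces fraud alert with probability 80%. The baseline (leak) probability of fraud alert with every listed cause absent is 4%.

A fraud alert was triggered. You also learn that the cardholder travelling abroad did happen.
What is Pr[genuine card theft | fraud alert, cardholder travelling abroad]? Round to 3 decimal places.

Under noisy-OR, P(fraud alert | causes) = 1 − (1−0.04)·∏(1−qᵢ) over the active causes.
Weight on genuine card theft=true, given the evidence: 0.94624*0.22 = 0.208173
Normalizer over all consistent configurations: 0.7312*0.78 + 0.94624*0.22 = 0.778509
P(genuine card theft | fraud alert, cardholder travelling abroad) = 0.208173/0.778509 ≈ 0.267

Pr[genuine card theft | fraud alert, cardholder travelling abroad] ≈ 0.267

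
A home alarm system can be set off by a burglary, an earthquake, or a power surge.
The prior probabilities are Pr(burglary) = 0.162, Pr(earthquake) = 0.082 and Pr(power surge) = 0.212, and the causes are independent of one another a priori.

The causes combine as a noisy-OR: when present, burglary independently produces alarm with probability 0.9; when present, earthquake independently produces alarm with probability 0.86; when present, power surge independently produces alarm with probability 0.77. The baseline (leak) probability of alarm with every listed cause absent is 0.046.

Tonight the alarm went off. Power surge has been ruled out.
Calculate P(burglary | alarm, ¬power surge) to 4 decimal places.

P(burglary | alarm, ¬power surge) ≈ 0.6087

Under noisy-OR, P(alarm | causes) = 1 − (1−0.046)·∏(1−qᵢ) over the active causes.
Sum P(alarm|·) weighted by the priors over the 4 (burglary, earthquake) configurations:
  P(alarm | ¬power surge) = 0.046·0.838·0.918 + 0.86644·0.838·0.082 + 0.9046·0.162·0.918 + 0.986644·0.162·0.082
        = 0.035387 + 0.059538 + 0.134528 + 0.013107 = 0.242560
Keeping only the burglary-present terms gives 0.147635, so
  P(burglary | alarm, ¬power surge) = 0.147635 / 0.242560 ≈ 0.6087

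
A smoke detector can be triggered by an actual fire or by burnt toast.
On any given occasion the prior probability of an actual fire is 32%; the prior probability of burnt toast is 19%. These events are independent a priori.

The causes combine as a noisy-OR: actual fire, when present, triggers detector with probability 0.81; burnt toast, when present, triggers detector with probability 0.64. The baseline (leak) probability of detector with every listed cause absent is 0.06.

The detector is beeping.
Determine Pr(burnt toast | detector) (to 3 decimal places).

Under noisy-OR, P(detector | causes) = 1 − (1−0.06)·∏(1−qᵢ) over the active causes.
P(detector) = 0.06·0.68·0.81 + 0.6616·0.68·0.19 + 0.8214·0.32·0.81 + 0.935704·0.32·0.19 = 0.033048 + 0.085479 + 0.212907 + 0.056891 = 0.388325
Of this, 0.142370 comes from 0.085479 + 0.056891 (the burnt toast=true cases).
So P(burnt toast | detector) = 0.142370/0.388325 ≈ 0.367.

Pr(burnt toast | detector) ≈ 0.367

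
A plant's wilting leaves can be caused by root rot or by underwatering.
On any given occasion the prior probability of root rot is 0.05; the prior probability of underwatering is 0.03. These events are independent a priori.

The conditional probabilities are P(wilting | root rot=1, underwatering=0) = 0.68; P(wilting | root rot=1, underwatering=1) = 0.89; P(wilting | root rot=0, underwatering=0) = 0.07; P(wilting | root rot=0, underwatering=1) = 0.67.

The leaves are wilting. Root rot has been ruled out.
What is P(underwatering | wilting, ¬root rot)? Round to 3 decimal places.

P(wilting | ¬root rot) = 0.07*0.97 + 0.67*0.03 = 0.067900 + 0.020100 = 0.088000
Of this, 0.020100 comes from 0.67*0.03 (the underwatering=true cases).
P(underwatering | wilting, ¬root rot) = 0.020100 / 0.088000 ≈ 0.228

P(underwatering | wilting, ¬root rot) ≈ 0.228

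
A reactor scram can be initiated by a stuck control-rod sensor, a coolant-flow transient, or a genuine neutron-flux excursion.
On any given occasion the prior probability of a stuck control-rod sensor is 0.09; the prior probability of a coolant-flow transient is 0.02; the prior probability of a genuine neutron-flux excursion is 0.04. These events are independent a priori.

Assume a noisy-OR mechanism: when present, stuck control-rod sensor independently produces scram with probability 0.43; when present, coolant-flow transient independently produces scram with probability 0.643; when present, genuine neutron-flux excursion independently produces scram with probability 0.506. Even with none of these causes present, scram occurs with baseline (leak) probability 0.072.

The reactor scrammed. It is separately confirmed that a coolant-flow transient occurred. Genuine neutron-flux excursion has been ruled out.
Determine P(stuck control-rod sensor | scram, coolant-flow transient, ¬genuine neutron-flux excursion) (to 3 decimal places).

P(stuck control-rod sensor | scram, coolant-flow transient, ¬genuine neutron-flux excursion) ≈ 0.107

Under noisy-OR, P(scram | causes) = 1 − (1−0.072)·∏(1−qᵢ) over the active causes.
P(scram | coolant-flow transient, ¬genuine neutron-flux excursion) = 0.668704×0.91 + 0.811161×0.09 = 0.608521 + 0.073004 = 0.681525
Of this, 0.073004 comes from 0.811161×0.09 (the stuck control-rod sensor=true cases).
So P(stuck control-rod sensor | scram, coolant-flow transient, ¬genuine neutron-flux excursion) = 0.073004/0.681525 ≈ 0.107.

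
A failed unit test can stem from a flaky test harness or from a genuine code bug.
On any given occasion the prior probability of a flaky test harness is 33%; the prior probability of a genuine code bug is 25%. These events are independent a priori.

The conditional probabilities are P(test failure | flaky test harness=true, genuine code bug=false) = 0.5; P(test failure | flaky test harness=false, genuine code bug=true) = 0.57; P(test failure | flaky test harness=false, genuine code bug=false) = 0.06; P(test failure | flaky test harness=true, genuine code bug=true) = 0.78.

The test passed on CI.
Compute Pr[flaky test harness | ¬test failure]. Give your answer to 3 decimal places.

Pr[flaky test harness | ¬test failure] ≈ 0.207

Numerator (weight on configurations with flaky test harness): 0.123750 + 0.018150 = 0.141900
Normalizer over all consistent configurations: 0.94×0.67×0.75 + 0.43×0.67×0.25 + 0.5×0.33×0.75 + 0.22×0.33×0.25 = 0.686275
Posterior = 0.141900 / 0.686275 ≈ 0.207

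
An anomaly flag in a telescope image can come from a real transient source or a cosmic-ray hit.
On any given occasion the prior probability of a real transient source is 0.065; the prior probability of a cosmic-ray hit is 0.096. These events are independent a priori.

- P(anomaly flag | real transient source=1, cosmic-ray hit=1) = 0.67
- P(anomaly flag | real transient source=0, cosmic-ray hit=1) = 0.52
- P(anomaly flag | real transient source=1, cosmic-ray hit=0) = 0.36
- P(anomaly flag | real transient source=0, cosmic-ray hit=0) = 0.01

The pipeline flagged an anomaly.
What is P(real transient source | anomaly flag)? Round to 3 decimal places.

P(real transient source | anomaly flag) ≈ 0.315

P(anomaly flag) = 0.01·0.935·0.904 + 0.52·0.935·0.096 + 0.36·0.065·0.904 + 0.67·0.065·0.096 = 0.008452 + 0.046675 + 0.021154 + 0.004181 = 0.080462
Of this, 0.025335 comes from 0.021154 + 0.004181 (the real transient source=true cases).
Hence the posterior is 0.025335/0.080462 ≈ 0.315.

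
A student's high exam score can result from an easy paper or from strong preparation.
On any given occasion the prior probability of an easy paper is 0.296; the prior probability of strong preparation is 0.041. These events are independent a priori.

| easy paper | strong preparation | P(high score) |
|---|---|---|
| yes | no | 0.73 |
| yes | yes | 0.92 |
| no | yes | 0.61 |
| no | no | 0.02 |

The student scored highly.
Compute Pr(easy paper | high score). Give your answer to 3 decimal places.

For the numerator, keep only easy paper=true terms: 0.207221 + 0.011165 = 0.218386
Denominator P(high score): 0.02*0.704*0.959 + 0.61*0.704*0.041 + 0.73*0.296*0.959 + 0.92*0.296*0.041 = 0.249496
P(easy paper | high score) = 0.218386/0.249496 ≈ 0.875

Pr(easy paper | high score) ≈ 0.875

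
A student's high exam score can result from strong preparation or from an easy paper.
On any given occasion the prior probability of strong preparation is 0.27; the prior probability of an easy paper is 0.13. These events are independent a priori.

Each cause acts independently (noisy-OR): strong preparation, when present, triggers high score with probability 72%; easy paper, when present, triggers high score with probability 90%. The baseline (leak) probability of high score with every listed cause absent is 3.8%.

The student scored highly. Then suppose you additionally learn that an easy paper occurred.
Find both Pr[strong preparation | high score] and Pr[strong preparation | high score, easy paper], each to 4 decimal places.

Under noisy-OR, P(high score | causes) = 1 − (1−0.038)·∏(1−qᵢ) over the active causes.
By total probability over the 4 (strong preparation, easy paper) configurations:
  P(high score) = 0.038*0.73*0.87 + 0.9038*0.73*0.13 + 0.73064*0.27*0.87 + 0.973064*0.27*0.13
        = 0.024134 + 0.085771 + 0.171627 + 0.034155 = 0.315687
Configurations with strong preparation contribute 0.205782, so
  P(strong preparation | high score) = 0.205782 / 0.315687 ≈ 0.6519

With the extra evidence:
Numerator (weight on configurations with strong preparation): 0.973064×0.27 = 0.262727
Denominator P(high score | easy paper): 0.9038×0.73 + 0.973064×0.27 = 0.922501
P(strong preparation | high score, easy paper) = 0.262727/0.922501 ≈ 0.2848
This is intercausal reasoning (explaining away): once easy paper accounts for the high score, strong preparation becomes less likely.

Pr[strong preparation | high score] ≈ 0.6519; Pr[strong preparation | high score, easy paper] ≈ 0.2848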